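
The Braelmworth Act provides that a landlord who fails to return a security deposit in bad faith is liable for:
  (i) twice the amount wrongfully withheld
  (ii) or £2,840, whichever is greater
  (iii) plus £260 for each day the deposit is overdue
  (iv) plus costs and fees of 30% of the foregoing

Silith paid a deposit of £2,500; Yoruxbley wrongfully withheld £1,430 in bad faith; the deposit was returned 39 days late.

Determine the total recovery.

Doubled: 2 × £1,430 = £2,860
Minimum £2,840: £2,860 meets the minimum, no increase.
Late-return penalty: 39 × £260 = £10,140
Damages plus late penalty: £2,860 + £10,140 = £13,000
Costs and fees: 30% of £13,000 = £3,900
Total recovery: £13,000 + £3,900 = £16,900

£16,900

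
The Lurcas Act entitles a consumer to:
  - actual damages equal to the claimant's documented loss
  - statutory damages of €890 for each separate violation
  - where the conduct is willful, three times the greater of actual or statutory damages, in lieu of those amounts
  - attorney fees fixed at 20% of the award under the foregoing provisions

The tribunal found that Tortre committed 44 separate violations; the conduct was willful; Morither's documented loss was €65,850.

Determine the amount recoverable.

€237,060

Statutory damages: 44 × €890 = €39,160
Greater of actual damages (€65,850) or statutory damages (€39,160): €65,850
Trebled: 3 × €65,850 = €197,550
Attorney fees: 20% of €197,550 = €39,510
Total recovery: €197,550 + €39,510 = €237,060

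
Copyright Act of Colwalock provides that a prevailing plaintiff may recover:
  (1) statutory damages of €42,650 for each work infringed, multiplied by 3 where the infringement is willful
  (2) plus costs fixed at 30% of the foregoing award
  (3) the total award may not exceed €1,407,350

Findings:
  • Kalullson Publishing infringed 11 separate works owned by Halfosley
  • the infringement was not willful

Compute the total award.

Award: €609,895

Statutory damages: 11 × €42,650 = €469,150
Infringement not willful: no ×3 enhancement.
Costs: 30% of €469,150 = €140,745
Award plus costs: €469,150 + €140,745 = €609,895
Cap at €1,407,350: €609,895 is within the cap, no reduction.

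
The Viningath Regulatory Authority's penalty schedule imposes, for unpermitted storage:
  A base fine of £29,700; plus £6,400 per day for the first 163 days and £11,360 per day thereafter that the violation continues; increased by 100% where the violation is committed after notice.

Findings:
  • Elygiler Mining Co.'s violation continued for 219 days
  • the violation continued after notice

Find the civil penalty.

First 163 days: 163 × £6,400 = £1,043,200
Remaining days: (219 − 163) × £11,360 = £636,160
Per-day component: £1,043,200 + £636,160 = £1,679,360
Base plus per-day: £29,700 + £1,679,360 = £1,709,060
Enhancement: 100% of £1,709,060 = £1,709,060
Enhanced fine: £1,709,060 + £1,709,060 = £3,418,120

£3,418,120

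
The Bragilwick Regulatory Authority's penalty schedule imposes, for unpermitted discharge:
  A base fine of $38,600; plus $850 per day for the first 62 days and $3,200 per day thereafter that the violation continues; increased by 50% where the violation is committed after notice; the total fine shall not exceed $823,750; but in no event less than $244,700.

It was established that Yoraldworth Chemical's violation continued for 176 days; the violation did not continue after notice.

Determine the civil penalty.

First 62 days: 62 × $850 = $52,700
Remaining days: (176 − 62) × $3,200 = $364,800
Per-day component: $52,700 + $364,800 = $417,500
Base plus per-day: $38,600 + $417,500 = $456,100
The violation did not continue after notice: no 50% increase.
Cap at $823,750: $456,100 is within the cap, no reduction.
Minimum $244,700: $456,100 meets the minimum, no increase.

Civil penalty: $456,100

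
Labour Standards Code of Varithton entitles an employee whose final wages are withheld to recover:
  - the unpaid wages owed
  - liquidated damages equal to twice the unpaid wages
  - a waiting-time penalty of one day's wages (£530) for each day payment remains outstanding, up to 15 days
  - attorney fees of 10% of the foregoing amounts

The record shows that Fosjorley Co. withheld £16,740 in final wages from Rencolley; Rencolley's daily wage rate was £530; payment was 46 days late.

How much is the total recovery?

£63,987

Doubled: 2 × £16,740 = £33,480
Penalty days: min(46, 15) = 15
Waiting-time penalty: 15 × £530 = £7,950
Subtotal: £16,740 + £33,480 + £7,950 = £58,170
Attorney fees: 10% of £58,170 = £5,817
Total award: £58,170 + £5,817 = £63,987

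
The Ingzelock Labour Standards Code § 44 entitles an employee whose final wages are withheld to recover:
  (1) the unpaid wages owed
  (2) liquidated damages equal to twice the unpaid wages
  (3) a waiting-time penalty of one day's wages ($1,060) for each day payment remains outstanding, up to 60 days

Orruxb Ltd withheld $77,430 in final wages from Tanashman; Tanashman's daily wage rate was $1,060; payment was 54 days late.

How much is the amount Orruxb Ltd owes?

$289,530

Doubled: 2 × $77,430 = $154,860
Penalty days: min(54, 60) = 54
Waiting-time penalty: 54 × $1,060 = $57,240
Total award: $77,430 + $154,860 + $57,240 = $289,530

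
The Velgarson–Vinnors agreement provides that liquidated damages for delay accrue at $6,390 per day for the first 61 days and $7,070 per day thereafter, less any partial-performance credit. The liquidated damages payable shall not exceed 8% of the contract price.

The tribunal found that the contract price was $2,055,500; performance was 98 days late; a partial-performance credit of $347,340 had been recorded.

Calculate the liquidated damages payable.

First 61 days: 61 × $6,390 = $389,790
Remaining days: (98 − 61) × $7,070 = $261,590
Accrued per-day damages: $389,790 + $261,590 = $651,380
Less partial-performance credit: $651,380 − $347,340 = $304,040
Cap: 8% of $2,055,500 = $164,440
Cap at $164,440: $304,040 exceeds the cap → $164,440

Liquidated damages: $164,440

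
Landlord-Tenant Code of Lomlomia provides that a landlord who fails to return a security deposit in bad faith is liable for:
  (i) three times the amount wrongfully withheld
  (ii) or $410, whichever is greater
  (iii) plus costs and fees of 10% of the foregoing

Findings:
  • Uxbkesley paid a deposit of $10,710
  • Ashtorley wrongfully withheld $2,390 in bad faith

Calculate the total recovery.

$7,887

Trebled: 3 × $2,390 = $7,170
Minimum $410: $7,170 meets the minimum, no increase.
Costs and fees: 10% of $7,170 = $717
Total recovery: $7,170 + $717 = $7,887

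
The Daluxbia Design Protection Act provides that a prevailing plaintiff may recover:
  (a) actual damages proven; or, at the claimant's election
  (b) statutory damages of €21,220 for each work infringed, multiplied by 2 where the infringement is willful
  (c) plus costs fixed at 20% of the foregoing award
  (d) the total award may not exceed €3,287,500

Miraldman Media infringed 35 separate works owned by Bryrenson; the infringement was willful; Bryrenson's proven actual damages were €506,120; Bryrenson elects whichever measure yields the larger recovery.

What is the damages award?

Statutory damages: 35 × €21,220 = €742,700
Doubled: 2 × €742,700 = €1,485,400
Greater of actual damages (€506,120) or enhanced statutory damages (€1,485,400): €1,485,400
Costs: 20% of €1,485,400 = €297,080
Award plus costs: €1,485,400 + €297,080 = €1,782,480
Cap at €3,287,500: €1,782,480 is within the cap, no reduction.

€1,782,480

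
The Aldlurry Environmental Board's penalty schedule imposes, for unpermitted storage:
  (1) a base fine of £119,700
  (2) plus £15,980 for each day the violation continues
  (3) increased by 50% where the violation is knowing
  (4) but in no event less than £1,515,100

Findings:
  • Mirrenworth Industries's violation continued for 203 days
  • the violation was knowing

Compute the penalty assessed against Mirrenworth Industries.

Per-day component: 203 × £15,980 = £3,243,940
Base plus per-day: £119,700 + £3,243,940 = £3,363,640
Enhancement: 50% of £3,363,640 = £1,681,820
Enhanced fine: £3,363,640 + £1,681,820 = £5,045,460
Minimum £1,515,100: £5,045,460 meets the minimum, no increase.

Civil penalty: £5,045,460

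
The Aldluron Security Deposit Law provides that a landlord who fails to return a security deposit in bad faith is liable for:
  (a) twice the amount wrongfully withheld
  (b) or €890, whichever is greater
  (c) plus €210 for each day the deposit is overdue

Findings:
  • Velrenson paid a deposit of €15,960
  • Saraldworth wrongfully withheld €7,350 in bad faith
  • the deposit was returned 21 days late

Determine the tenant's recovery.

Doubled: 2 × €7,350 = €14,700
Minimum €890: €14,700 meets the minimum, no increase.
Late-return penalty: 21 × €210 = €4,410
Damages plus late penalty: €14,700 + €4,410 = €19,110

€19,110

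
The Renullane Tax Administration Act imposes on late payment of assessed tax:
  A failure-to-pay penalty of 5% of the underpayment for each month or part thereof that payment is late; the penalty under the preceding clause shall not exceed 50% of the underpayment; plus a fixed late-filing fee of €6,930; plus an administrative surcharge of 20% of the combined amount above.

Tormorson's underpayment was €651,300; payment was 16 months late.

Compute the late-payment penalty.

€399,096

Accrued rate: 5% × 16 = 80%, capped at 50% → 50%
Failure-to-pay penalty: 50% of €651,300 = €325,650
Penalty before surcharge: €325,650 + €6,930 = €332,580
Administrative surcharge: 20% of €332,580 = €66,516
Total penalty: €332,580 + €66,516 = €399,096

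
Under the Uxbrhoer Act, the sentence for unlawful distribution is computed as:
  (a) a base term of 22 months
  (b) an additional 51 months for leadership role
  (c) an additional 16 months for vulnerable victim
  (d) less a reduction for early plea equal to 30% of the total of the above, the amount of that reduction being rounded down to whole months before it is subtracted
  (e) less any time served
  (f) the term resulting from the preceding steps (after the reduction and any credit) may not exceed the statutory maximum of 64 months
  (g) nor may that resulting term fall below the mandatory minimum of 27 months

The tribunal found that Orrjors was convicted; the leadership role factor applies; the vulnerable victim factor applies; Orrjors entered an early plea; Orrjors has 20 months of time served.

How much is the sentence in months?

Leadership role enhancement: +51 months
Vulnerable victim enhancement: +16 months
Adjusted term: 22 months + 51 months + 16 months = 89 months
Early plea reduction: 30% of 89 months = 26 months (rounded down)
After reduction: 89 − 26 = 63 months
Less time served: 63 months − 20 months = 43 months
Cap at 64 months: 43 months is within the cap, no reduction.
Minimum 27 months: 43 months meets the minimum, no increase.

43 months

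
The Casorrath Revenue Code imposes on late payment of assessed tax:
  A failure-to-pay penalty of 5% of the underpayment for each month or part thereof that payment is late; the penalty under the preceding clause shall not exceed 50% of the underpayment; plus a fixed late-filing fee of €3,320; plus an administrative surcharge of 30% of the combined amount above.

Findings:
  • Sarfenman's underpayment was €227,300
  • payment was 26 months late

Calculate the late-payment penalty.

Accrued rate: 5% × 26 = 130%, capped at 50% → 50%
Failure-to-pay penalty: 50% of €227,300 = €113,650
Penalty before surcharge: €113,650 + €3,320 = €116,970
Administrative surcharge: 30% of €116,970 = €35,091
Total penalty: €116,970 + €35,091 = €152,061

€152,061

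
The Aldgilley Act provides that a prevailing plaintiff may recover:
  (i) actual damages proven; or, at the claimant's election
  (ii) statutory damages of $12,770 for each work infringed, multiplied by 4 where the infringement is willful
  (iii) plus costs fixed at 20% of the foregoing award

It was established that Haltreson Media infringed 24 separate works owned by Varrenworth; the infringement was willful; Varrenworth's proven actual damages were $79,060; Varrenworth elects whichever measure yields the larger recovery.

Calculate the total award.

Statutory damages: 24 × $12,770 = $306,480
Multiplied by 4: 4 × $306,480 = $1,225,920
Greater of actual damages ($79,060) or enhanced statutory damages ($1,225,920): $1,225,920
Costs: 20% of $1,225,920 = $245,184
Award plus costs: $1,225,920 + $245,184 = $1,471,104

$1,471,104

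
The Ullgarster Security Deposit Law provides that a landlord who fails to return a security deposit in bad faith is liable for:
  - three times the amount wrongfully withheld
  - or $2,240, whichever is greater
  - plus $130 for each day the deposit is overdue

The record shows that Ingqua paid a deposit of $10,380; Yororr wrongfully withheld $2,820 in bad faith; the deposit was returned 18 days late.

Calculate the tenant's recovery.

$10,800

Trebled: 3 × $2,820 = $8,460
Minimum $2,240: $8,460 meets the minimum, no increase.
Late-return penalty: 18 × $130 = $2,340
Damages plus late penalty: $8,460 + $2,340 = $10,800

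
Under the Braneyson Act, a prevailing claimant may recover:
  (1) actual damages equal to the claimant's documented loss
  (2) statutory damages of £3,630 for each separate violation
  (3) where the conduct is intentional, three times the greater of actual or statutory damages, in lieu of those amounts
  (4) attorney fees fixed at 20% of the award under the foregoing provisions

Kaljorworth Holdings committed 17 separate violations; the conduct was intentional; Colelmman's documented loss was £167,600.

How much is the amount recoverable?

£603,360

Statutory damages: 17 × £3,630 = £61,710
Greater of actual damages (£167,600) or statutory damages (£61,710): £167,600
Trebled: 3 × £167,600 = £502,800
Attorney fees: 20% of £502,800 = £100,560
Total recovery: £502,800 + £100,560 = £603,360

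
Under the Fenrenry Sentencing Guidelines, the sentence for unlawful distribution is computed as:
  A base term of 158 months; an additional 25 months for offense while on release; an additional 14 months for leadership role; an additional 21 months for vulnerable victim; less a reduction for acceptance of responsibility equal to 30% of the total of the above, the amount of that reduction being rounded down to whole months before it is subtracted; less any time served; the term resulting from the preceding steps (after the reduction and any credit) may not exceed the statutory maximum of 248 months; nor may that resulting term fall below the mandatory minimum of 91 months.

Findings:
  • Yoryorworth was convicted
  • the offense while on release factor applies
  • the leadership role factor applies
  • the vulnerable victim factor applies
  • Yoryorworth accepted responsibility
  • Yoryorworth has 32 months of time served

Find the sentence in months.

Offense while on release enhancement: +25 months
Leadership role enhancement: +14 months
Vulnerable victim enhancement: +21 months
Adjusted term: 158 months + 25 months + 14 months + 21 months = 218 months
Acceptance of responsibility reduction: 30% of 218 months = 65 months (rounded down)
After reduction: 218 − 65 = 153 months
Less time served: 153 months − 32 months = 121 months
Cap at 248 months: 121 months is within the cap, no reduction.
Minimum 91 months: 121 months meets the minimum, no increase.

Sentence: 121 months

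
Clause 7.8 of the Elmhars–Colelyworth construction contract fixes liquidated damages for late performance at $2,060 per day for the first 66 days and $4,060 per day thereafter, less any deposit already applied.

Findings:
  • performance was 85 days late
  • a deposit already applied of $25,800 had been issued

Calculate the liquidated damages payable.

$187,300

First 66 days: 66 × $2,060 = $135,960
Remaining days: (85 − 66) × $4,060 = $77,140
Accrued per-day damages: $135,960 + $77,140 = $213,100
Less deposit already applied: $213,100 − $25,800 = $187,300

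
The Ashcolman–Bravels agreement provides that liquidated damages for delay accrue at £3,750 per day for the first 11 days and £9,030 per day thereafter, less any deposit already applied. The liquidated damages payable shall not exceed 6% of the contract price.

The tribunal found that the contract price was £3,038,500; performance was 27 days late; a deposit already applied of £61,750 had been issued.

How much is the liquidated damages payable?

First 11 days: 11 × £3,750 = £41,250
Remaining days: (27 − 11) × £9,030 = £144,480
Accrued per-day damages: £41,250 + £144,480 = £185,730
Less deposit already applied: £185,730 − £61,750 = £123,980
Cap: 6% of £3,038,500 = £182,310
Cap at £182,310: £123,980 is within the cap, no reduction.

Liquidated damages: £123,980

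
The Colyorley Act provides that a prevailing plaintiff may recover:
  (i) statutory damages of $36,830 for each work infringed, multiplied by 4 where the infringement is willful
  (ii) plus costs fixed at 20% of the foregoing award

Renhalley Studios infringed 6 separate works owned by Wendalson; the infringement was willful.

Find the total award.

Statutory damages: 6 × $36,830 = $220,980
Multiplied by 4: 4 × $220,980 = $883,920
Costs: 20% of $883,920 = $176,784
Award plus costs: $883,920 + $176,784 = $1,060,704

$1,060,704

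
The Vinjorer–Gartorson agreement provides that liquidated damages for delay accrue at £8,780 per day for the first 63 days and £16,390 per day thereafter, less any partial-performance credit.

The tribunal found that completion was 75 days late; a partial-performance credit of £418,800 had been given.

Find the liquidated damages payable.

£331,020

First 63 days: 63 × £8,780 = £553,140
Remaining days: (75 − 63) × £16,390 = £196,680
Accrued per-day damages: £553,140 + £196,680 = £749,820
Less partial-performance credit: £749,820 − £418,800 = £331,020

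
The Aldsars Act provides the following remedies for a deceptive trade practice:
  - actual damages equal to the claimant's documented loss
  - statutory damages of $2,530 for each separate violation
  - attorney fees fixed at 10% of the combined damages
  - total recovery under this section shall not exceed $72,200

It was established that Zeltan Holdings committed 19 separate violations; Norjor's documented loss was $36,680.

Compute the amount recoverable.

Statutory damages: 19 × $2,530 = $48,070
Combined damages: $36,680 + $48,070 = $84,750
Attorney fees: 10% of $84,750 = $8,475
Total before cap: $84,750 + $8,475 = $93,225
Cap at $72,200: $93,225 exceeds the cap → $72,200

Total recovery: $72,200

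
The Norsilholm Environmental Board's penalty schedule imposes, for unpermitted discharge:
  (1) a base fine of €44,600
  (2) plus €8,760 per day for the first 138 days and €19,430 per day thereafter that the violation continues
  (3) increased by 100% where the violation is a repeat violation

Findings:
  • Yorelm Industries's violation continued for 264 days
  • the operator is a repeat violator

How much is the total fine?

€7,403,320

First 138 days: 138 × €8,760 = €1,208,880
Remaining days: (264 − 138) × €19,430 = €2,448,180
Per-day component: €1,208,880 + €2,448,180 = €3,657,060
Base plus per-day: €44,600 + €3,657,060 = €3,701,660
Enhancement: 100% of €3,701,660 = €3,701,660
Enhanced fine: €3,701,660 + €3,701,660 = €7,403,320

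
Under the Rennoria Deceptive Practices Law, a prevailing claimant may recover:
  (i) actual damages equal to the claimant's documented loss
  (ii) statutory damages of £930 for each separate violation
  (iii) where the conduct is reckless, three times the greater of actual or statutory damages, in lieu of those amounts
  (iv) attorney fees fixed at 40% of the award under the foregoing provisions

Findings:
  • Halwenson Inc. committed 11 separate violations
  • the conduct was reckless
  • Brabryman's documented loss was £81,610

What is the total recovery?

£342,762

Statutory damages: 11 × £930 = £10,230
Greater of actual damages (£81,610) or statutory damages (£10,230): £81,610
Trebled: 3 × £81,610 = £244,830
Attorney fees: 40% of £244,830 = £97,932
Total recovery: £244,830 + £97,932 = £342,762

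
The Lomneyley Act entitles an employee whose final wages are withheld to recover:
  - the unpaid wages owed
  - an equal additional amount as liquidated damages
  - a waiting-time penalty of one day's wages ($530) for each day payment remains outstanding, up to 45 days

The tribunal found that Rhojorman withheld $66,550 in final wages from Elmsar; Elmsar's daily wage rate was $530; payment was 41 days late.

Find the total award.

Liquidated damages (equal amount): $66,550
Penalty days: min(41, 45) = 41
Waiting-time penalty: 41 × $530 = $21,730
Total award: $66,550 + $66,550 + $21,730 = $154,830

Total award: $154,830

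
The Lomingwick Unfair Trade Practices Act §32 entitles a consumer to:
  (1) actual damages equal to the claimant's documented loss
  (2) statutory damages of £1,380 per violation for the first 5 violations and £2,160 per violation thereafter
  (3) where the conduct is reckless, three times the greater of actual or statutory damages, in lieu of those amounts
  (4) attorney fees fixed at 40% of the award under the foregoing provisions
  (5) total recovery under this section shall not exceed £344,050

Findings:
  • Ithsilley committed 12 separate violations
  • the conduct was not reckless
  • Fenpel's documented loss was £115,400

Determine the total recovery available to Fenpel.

£192,388

First 5 violations: 5 × £1,380 = £6,900
Remaining violations: (12 − 5) × £2,160 = £15,120
Statutory damages: £6,900 + £15,120 = £22,020
Conduct not reckless: the in-lieu enhancement does not apply.
Actual plus statutory damages: £115,400 + £22,020 = £137,420
Attorney fees: 40% of £137,420 = £54,968
Total before cap: £137,420 + £54,968 = £192,388
Cap at £344,050: £192,388 is within the cap, no reduction.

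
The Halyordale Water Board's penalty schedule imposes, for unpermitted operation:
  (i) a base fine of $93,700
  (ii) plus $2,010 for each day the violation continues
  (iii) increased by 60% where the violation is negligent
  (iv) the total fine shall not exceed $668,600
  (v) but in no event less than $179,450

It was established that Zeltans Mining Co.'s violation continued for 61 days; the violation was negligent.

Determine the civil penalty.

Per-day component: 61 × $2,010 = $122,610
Base plus per-day: $93,700 + $122,610 = $216,310
Enhancement: 60% of $216,310 = $129,786
Enhanced fine: $216,310 + $129,786 = $346,096
Cap at $668,600: $346,096 is within the cap, no reduction.
Minimum $179,450: $346,096 meets the minimum, no increase.

$346,096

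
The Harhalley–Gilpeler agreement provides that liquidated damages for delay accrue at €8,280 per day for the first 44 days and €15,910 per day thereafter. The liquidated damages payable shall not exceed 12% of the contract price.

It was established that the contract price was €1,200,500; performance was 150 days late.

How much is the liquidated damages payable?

€144,060

First 44 days: 44 × €8,280 = €364,320
Remaining days: (150 − 44) × €15,910 = €1,686,460
Accrued per-day damages: €364,320 + €1,686,460 = €2,050,780
Cap: 12% of €1,200,500 = €144,060
Cap at €144,060: €2,050,780 exceeds the cap → €144,060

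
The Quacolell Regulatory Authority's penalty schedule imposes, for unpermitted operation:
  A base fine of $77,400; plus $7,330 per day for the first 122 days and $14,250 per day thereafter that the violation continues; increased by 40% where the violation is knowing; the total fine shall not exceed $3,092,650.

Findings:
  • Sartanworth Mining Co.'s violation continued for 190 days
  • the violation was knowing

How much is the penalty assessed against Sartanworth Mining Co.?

$2,716,924

First 122 days: 122 × $7,330 = $894,260
Remaining days: (190 − 122) × $14,250 = $969,000
Per-day component: $894,260 + $969,000 = $1,863,260
Base plus per-day: $77,400 + $1,863,260 = $1,940,660
Enhancement: 40% of $1,940,660 = $776,264
Enhanced fine: $1,940,660 + $776,264 = $2,716,924
Cap at $3,092,650: $2,716,924 is within the cap, no reduction.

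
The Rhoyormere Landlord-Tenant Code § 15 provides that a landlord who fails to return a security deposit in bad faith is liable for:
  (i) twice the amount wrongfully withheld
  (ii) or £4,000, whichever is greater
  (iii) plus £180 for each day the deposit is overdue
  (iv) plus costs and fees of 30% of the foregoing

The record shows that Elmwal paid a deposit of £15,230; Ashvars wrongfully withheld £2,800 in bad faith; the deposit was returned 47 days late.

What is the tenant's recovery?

Doubled: 2 × £2,800 = £5,600
Minimum £4,000: £5,600 meets the minimum, no increase.
Late-return penalty: 47 × £180 = £8,460
Damages plus late penalty: £5,600 + £8,460 = £14,060
Costs and fees: 30% of £14,060 = £4,218
Total recovery: £14,060 + £4,218 = £18,278

£18,278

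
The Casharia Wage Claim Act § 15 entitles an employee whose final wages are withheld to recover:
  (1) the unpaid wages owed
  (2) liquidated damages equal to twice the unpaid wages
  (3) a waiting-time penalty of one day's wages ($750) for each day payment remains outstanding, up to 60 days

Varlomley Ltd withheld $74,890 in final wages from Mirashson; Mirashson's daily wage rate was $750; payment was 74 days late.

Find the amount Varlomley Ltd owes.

$269,670

Doubled: 2 × $74,890 = $149,780
Penalty days: min(74, 60) = 60
Waiting-time penalty: 60 × $750 = $45,000
Total award: $74,890 + $149,780 + $45,000 = $269,670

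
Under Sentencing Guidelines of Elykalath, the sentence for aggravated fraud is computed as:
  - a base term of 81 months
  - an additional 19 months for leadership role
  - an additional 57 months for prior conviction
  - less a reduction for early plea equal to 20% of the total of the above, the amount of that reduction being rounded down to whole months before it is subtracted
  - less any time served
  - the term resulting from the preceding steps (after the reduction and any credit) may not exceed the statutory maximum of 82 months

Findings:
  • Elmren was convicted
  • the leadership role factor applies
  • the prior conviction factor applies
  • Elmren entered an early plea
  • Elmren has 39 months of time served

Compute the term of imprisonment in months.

Leadership role enhancement: +19 months
Prior conviction enhancement: +57 months
Adjusted term: 81 months + 19 months + 57 months = 157 months
Early plea reduction: 20% of 157 months = 31 months (rounded down)
After reduction: 157 − 31 = 126 months
Less time served: 126 months − 39 months = 87 months
Cap at 82 months: 87 months exceeds the cap → 82 months

82 months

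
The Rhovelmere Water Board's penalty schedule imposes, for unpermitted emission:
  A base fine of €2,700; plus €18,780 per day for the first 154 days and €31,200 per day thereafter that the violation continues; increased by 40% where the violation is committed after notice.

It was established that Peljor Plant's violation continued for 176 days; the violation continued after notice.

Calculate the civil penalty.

First 154 days: 154 × €18,780 = €2,892,120
Remaining days: (176 − 154) × €31,200 = €686,400
Per-day component: €2,892,120 + €686,400 = €3,578,520
Base plus per-day: €2,700 + €3,578,520 = €3,581,220
Enhancement: 40% of €3,581,220 = €1,432,488
Enhanced fine: €3,581,220 + €1,432,488 = €5,013,708

€5,013,708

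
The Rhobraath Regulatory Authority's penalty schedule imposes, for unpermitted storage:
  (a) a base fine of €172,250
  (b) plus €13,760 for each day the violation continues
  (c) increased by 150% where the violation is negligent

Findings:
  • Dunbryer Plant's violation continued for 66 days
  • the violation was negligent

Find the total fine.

€2,701,025

Per-day component: 66 × €13,760 = €908,160
Base plus per-day: €172,250 + €908,160 = €1,080,410
Enhancement: 150% of €1,080,410 = €1,620,615
Enhanced fine: €1,080,410 + €1,620,615 = €2,701,025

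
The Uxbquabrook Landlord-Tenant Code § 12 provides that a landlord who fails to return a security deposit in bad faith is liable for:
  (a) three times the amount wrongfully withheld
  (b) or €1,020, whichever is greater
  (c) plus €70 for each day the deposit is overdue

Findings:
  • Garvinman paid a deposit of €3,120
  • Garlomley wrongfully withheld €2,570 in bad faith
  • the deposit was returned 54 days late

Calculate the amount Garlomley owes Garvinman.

Trebled: 3 × €2,570 = €7,710
Minimum €1,020: €7,710 meets the minimum, no increase.
Late-return penalty: 54 × €70 = €3,780
Damages plus late penalty: €7,710 + €3,780 = €11,490

€11,490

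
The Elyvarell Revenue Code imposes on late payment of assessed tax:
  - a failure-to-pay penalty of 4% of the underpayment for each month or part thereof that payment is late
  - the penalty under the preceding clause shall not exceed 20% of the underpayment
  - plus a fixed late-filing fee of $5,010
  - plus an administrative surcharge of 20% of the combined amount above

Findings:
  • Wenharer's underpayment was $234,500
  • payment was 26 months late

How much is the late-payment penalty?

Accrued rate: 4% × 26 = 104%, capped at 20% → 20%
Failure-to-pay penalty: 20% of $234,500 = $46,900
Penalty before surcharge: $46,900 + $5,010 = $51,910
Administrative surcharge: 20% of $51,910 = $10,382
Total penalty: $51,910 + $10,382 = $62,292

$62,292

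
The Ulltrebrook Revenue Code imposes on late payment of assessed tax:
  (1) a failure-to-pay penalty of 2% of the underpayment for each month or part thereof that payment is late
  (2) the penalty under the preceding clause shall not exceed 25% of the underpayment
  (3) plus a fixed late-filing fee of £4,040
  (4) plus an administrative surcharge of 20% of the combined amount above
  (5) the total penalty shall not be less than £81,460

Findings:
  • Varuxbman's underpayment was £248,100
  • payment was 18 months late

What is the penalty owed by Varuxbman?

Accrued rate: 2% × 18 = 36%, capped at 25% → 25%
Failure-to-pay penalty: 25% of £248,100 = £62,025
Penalty before surcharge: £62,025 + £4,040 = £66,065
Administrative surcharge: 20% of £66,065 = £13,213
Total penalty: £66,065 + £13,213 = £79,278
Minimum £81,460: £79,278 is below the minimum → £81,460

£81,460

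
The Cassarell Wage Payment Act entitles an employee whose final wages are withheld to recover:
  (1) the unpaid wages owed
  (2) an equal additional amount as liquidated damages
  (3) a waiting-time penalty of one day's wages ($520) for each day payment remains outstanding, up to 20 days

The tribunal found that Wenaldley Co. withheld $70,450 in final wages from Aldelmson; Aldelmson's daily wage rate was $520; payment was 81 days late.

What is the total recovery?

Liquidated damages (equal amount): $70,450
Penalty days: min(81, 20) = 20
Waiting-time penalty: 20 × $520 = $10,400
Total award: $70,450 + $70,450 + $10,400 = $151,300

$151,300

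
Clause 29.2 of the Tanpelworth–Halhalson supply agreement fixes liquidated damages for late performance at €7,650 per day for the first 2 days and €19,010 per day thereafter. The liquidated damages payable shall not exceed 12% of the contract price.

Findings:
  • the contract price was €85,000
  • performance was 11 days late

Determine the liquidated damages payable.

First 2 days: 2 × €7,650 = €15,300
Remaining days: (11 − 2) × €19,010 = €171,090
Accrued per-day damages: €15,300 + €171,090 = €186,390
Cap: 12% of €85,000 = €10,200
Cap at €10,200: €186,390 exceeds the cap → €10,200

Liquidated damages: €10,200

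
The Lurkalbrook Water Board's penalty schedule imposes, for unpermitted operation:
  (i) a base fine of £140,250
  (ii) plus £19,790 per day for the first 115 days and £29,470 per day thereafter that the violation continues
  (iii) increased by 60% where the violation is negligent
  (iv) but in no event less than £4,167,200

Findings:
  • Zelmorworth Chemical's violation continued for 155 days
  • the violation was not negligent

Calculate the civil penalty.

First 115 days: 115 × £19,790 = £2,275,850
Remaining days: (155 − 115) × £29,470 = £1,178,800
Per-day component: £2,275,850 + £1,178,800 = £3,454,650
Base plus per-day: £140,250 + £3,454,650 = £3,594,900
The violation was not negligent: no 60% increase.
Minimum £4,167,200: £3,594,900 is below the minimum → £4,167,200

£4,167,200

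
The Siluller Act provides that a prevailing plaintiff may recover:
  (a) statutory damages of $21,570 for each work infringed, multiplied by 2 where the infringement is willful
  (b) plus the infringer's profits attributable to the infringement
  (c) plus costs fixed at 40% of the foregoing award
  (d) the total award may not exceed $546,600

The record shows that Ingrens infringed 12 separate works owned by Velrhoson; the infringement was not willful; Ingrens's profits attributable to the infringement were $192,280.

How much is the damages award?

$546,600

Statutory damages: 12 × $21,570 = $258,840
Infringement not willful: no ×2 enhancement.
Combined award: $258,840 + $192,280 = $451,120
Costs: 40% of $451,120 = $180,448
Award plus costs: $451,120 + $180,448 = $631,568
Cap at $546,600: $631,568 exceeds the cap → $546,600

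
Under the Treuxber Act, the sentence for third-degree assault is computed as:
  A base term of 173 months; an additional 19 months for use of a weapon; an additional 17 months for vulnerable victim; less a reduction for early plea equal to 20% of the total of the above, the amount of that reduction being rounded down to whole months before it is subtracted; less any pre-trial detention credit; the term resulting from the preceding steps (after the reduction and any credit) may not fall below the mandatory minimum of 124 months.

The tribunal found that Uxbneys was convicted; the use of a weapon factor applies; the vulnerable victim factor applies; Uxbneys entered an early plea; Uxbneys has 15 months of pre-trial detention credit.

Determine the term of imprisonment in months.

153 months

Use of a weapon enhancement: +19 months
Vulnerable victim enhancement: +17 months
Adjusted term: 173 months + 19 months + 17 months = 209 months
Early plea reduction: 20% of 209 months = 41 months (rounded down)
After reduction: 209 − 41 = 168 months
Less pre-trial detention credit: 168 months − 15 months = 153 months
Minimum 124 months: 153 months meets the minimum, no increase.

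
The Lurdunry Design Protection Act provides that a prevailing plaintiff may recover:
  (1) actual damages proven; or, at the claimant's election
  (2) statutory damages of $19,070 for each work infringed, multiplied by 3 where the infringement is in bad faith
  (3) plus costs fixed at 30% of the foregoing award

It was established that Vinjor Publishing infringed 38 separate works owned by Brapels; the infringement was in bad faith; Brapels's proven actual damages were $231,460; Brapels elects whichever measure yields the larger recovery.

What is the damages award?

Statutory damages: 38 × $19,070 = $724,660
Trebled: 3 × $724,660 = $2,173,980
Greater of actual damages ($231,460) or enhanced statutory damages ($2,173,980): $2,173,980
Costs: 30% of $2,173,980 = $652,194
Award plus costs: $2,173,980 + $652,194 = $2,826,174

$2,826,174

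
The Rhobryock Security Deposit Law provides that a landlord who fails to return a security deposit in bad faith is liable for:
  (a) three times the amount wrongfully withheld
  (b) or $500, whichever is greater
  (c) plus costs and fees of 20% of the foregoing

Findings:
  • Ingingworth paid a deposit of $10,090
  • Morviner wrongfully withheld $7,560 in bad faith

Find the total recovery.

$27,216

Trebled: 3 × $7,560 = $22,680
Minimum $500: $22,680 meets the minimum, no increase.
Costs and fees: 20% of $22,680 = $4,536
Total recovery: $22,680 + $4,536 = $27,216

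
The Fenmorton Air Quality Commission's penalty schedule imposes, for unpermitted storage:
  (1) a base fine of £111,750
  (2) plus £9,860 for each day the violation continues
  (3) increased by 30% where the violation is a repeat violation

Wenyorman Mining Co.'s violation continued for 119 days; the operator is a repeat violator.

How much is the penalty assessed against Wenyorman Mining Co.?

Per-day component: 119 × £9,860 = £1,173,340
Base plus per-day: £111,750 + £1,173,340 = £1,285,090
Enhancement: 30% of £1,285,090 = £385,527
Enhanced fine: £1,285,090 + £385,527 = £1,670,617

Civil penalty: £1,670,617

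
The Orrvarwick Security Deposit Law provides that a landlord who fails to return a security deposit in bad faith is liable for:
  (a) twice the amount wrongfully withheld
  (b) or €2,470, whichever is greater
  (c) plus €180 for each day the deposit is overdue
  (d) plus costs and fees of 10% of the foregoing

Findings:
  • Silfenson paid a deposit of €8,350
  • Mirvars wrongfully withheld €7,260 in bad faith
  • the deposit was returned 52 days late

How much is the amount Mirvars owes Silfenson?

€26,268

Doubled: 2 × €7,260 = €14,520
Minimum €2,470: €14,520 meets the minimum, no increase.
Late-return penalty: 52 × €180 = €9,360
Damages plus late penalty: €14,520 + €9,360 = €23,880
Costs and fees: 10% of €23,880 = €2,388
Total recovery: €23,880 + €2,388 = €26,268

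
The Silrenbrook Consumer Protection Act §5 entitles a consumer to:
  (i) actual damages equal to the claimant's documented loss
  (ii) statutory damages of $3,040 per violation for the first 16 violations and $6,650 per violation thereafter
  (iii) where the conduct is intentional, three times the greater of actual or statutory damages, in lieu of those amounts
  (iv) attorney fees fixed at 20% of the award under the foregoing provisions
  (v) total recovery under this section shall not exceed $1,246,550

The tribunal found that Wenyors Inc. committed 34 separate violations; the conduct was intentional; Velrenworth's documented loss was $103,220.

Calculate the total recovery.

First 16 violations: 16 × $3,040 = $48,640
Remaining violations: (34 − 16) × $6,650 = $119,700
Statutory damages: $48,640 + $119,700 = $168,340
Greater of actual damages ($103,220) or statutory damages ($168,340): $168,340
Trebled: 3 × $168,340 = $505,020
Attorney fees: 20% of $505,020 = $101,004
Total before cap: $505,020 + $101,004 = $606,024
Cap at $1,246,550: $606,024 is within the cap, no reduction.

Total recovery: $606,024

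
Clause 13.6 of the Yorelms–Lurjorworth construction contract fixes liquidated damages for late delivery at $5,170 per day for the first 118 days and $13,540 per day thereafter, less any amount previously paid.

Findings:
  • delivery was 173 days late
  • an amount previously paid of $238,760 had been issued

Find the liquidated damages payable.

$1,116,000

First 118 days: 118 × $5,170 = $610,060
Remaining days: (173 − 118) × $13,540 = $744,700
Accrued per-day damages: $610,060 + $744,700 = $1,354,760
Less amount previously paid: $1,354,760 − $238,760 = $1,116,000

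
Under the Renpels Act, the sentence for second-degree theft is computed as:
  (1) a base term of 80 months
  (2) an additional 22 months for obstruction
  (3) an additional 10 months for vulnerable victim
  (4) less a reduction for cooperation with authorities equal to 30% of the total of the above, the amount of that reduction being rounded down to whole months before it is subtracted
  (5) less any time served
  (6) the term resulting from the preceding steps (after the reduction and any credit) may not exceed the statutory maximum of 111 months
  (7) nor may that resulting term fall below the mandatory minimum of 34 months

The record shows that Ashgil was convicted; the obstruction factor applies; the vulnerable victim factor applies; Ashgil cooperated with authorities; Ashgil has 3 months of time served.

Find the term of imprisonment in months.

76 months

Obstruction enhancement: +22 months
Vulnerable victim enhancement: +10 months
Adjusted term: 80 months + 22 months + 10 months = 112 months
Cooperation with authorities reduction: 30% of 112 months = 33 months (rounded down)
After reduction: 112 − 33 = 79 months
Less time served: 79 months − 3 months = 76 months
Cap at 111 months: 76 months is within the cap, no reduction.
Minimum 34 months: 76 months meets the minimum, no increase.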